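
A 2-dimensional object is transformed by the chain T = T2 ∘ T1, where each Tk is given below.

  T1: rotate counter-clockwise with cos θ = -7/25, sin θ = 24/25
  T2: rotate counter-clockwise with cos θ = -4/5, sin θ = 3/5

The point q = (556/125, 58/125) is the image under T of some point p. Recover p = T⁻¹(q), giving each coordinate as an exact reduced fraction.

T1 = [-7/25 -24/25 0; 24/25 -7/25 0; 0 0 1]
T2·T1 = [-44/125 117/125 0; -117/125 -44/125 0; 0 0 1]
det M = 1; M⁻¹ = [-44/125 -117/125 0; 117/125 -44/125 0; 0 0 1]
M⁻¹ · (556/125, 58/125)ᵀ = (-2, 4)ᵀ

p = (-2, 4)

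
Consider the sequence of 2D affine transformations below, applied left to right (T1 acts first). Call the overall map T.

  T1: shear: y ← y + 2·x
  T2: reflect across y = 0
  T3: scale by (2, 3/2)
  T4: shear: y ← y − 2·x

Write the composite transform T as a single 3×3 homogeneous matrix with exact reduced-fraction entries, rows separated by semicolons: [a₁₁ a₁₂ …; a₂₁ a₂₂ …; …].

T1 = [1 0 0; 2 1 0; 0 0 1]
T2·T1 = [1 0 0; -2 -1 0; 0 0 1]
T3·…·T1 = [2 0 0; -3 -3/2 0; 0 0 1]
T4·…·T1 = [2 0 0; -7 -3/2 0; 0 0 1]

T = [2 0 0; -7 -3/2 0; 0 0 1]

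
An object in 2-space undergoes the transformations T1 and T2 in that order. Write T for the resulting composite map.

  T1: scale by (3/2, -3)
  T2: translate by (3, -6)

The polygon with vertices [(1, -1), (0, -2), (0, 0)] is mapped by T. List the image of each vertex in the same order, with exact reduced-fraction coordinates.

image vertices: (9/2, -3), (3, 0), (3, -6)

T1 scale by (3/2, -3): (1, -1) → (3/2, 3); (0, -2) → (0, 6); (0, 0) → (0, 0)
T2 translate by (3, -6): (3/2, 3) → (9/2, -3); (0, 6) → (3, 0); (0, 0) → (3, -6)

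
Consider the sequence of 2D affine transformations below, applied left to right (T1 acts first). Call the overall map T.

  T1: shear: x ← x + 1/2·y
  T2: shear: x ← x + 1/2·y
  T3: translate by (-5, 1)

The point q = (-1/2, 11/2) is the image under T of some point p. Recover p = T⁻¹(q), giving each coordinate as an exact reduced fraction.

p = (0, 9/2)

T1 = [1 1/2 0; 0 1 0; 0 0 1]
T2·T1 = [1 1 0; 0 1 0; 0 0 1]
T3·…·T1 = [1 1 -5; 0 1 1; 0 0 1]
det M = 1; M⁻¹ = [1 -1 6; 0 1 -1; 0 0 1]
M⁻¹ · (-1/2, 11/2)ᵀ = (0, 9/2)ᵀ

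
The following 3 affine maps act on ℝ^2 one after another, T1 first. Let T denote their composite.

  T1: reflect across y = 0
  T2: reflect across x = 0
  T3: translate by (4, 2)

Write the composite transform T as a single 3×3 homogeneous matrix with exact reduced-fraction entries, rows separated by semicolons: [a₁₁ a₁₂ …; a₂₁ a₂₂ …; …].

T1 = [1 0 0; 0 -1 0; 0 0 1]
T2·T1 = [-1 0 0; 0 -1 0; 0 0 1]
T3·…·T1 = [-1 0 4; 0 -1 2; 0 0 1]

T = [-1 0 4; 0 -1 2; 0 0 1]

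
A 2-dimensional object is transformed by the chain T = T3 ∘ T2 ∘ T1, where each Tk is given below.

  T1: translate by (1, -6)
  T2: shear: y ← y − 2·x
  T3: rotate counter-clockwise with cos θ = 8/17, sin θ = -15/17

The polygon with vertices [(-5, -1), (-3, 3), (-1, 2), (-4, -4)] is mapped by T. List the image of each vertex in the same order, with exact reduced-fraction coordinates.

image vertices: (-1, 4), (-1/17, 38/17), (-60/17, -32/17), (-84/17, 13/17)

T1 translate by (1, -6): (-5, -1) → (-4, -7); (-3, 3) → (-2, -3); (-1, 2) → (0, -4); (-4, -4) → (-3, -10)
T2 shear: y ← y − 2·x: (-4, -7) → (-4, 1); (-2, -3) → (-2, 1); (0, -4) → (0, -4); (-3, -10) → (-3, -4)
T3 rotate counter-clockwise with cos θ = 8/17, sin θ = -15/17: (-4, 1) → (-1, 4); (-2, 1) → (-1/17, 38/17); (0, -4) → (-60/17, -32/17); (-3, -4) → (-84/17, 13/17)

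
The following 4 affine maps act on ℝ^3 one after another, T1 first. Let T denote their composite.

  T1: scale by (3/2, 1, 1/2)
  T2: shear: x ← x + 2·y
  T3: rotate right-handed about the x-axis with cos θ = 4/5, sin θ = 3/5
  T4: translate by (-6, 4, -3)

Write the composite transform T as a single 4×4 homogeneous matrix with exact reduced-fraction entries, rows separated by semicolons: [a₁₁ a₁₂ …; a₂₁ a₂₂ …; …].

T1 = [3/2 0 0 0; 0 1 0 0; 0 0 1/2 0; 0 0 0 1]
T2·T1 = [3/2 2 0 0; 0 1 0 0; 0 0 1/2 0; 0 0 0 1]
T3·…·T1 = [3/2 2 0 0; 0 4/5 -3/10 0; 0 3/5 2/5 0; 0 0 0 1]
T4·…·T1 = [3/2 2 0 -6; 0 4/5 -3/10 4; 0 3/5 2/5 -3; 0 0 0 1]

T = [3/2 2 0 -6; 0 4/5 -3/10 4; 0 3/5 2/5 -3; 0 0 0 1]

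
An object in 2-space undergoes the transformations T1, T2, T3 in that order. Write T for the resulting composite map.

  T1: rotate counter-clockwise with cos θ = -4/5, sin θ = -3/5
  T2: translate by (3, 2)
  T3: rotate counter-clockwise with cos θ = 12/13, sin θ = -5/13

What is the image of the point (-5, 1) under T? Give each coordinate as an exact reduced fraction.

T(p) = (561/65, 62/65)

T1 rotate counter-clockwise with cos θ = -4/5, sin θ = -3/5: (-5, 1) → (23/5, 11/5)
T2 translate by (3, 2): (23/5, 11/5) → (38/5, 21/5)
T3 rotate counter-clockwise with cos θ = 12/13, sin θ = -5/13: (38/5, 21/5) → (561/65, 62/65)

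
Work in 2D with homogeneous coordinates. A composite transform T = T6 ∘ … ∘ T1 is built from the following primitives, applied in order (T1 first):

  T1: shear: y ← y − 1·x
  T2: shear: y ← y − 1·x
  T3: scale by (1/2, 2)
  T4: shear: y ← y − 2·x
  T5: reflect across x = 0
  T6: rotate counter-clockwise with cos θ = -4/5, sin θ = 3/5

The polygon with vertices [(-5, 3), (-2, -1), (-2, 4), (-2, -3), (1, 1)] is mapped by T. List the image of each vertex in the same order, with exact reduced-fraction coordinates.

T1 shear: y ← y − 1·x: (-5, 3) → (-5, 8); (-2, -1) → (-2, 1); (-2, 4) → (-2, 6); (-2, -3) → (-2, -1); (1, 1) → (1, 0)
T2 shear: y ← y − 1·x: (-5, 8) → (-5, 13); (-2, 1) → (-2, 3); (-2, 6) → (-2, 8); (-2, -1) → (-2, 1); (1, 0) → (1, -1)
T3 scale by (1/2, 2): (-5, 13) → (-5/2, 26); (-2, 3) → (-1, 6); (-2, 8) → (-1, 16); (-2, 1) → (-1, 2); (1, -1) → (1/2, -2)
T4 shear: y ← y − 2·x: (-5/2, 26) → (-5/2, 31); (-1, 6) → (-1, 8); (-1, 16) → (-1, 18); (-1, 2) → (-1, 4); (1/2, -2) → (1/2, -3)
T5 reflect across x = 0: (-5/2, 31) → (5/2, 31); (-1, 8) → (1, 8); (-1, 18) → (1, 18); (-1, 4) → (1, 4); (1/2, -3) → (-1/2, -3)
T6 rotate counter-clockwise with cos θ = -4/5, sin θ = 3/5: (5/2, 31) → (-103/5, -233/10); (1, 8) → (-28/5, -29/5); (1, 18) → (-58/5, -69/5); (1, 4) → (-16/5, -13/5); (-1/2, -3) → (11/5, 21/10)

image vertices: (-103/5, -233/10), (-28/5, -29/5), (-58/5, -69/5), (-16/5, -13/5), (11/5, 21/10)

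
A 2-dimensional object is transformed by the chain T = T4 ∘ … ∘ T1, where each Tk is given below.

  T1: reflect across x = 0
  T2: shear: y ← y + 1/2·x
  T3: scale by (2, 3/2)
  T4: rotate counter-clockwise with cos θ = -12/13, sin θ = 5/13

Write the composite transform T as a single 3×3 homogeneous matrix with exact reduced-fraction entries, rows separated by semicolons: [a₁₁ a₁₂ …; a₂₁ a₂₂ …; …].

T = [111/52 -15/26 0; -1/13 -18/13 0; 0 0 1]

T1 = [-1 0 0; 0 1 0; 0 0 1]
T2·T1 = [-1 0 0; -1/2 1 0; 0 0 1]
T3·…·T1 = [-2 0 0; -3/4 3/2 0; 0 0 1]
T4·…·T1 = [111/52 -15/26 0; -1/13 -18/13 0; 0 0 1]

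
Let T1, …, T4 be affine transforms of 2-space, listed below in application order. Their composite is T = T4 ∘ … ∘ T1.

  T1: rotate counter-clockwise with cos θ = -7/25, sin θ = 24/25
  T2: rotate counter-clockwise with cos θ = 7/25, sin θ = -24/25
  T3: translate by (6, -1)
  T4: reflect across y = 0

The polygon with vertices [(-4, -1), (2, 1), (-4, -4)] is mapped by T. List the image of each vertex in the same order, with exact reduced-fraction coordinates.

image vertices: (1978/625, 2496/625), (4468/625, -574/625), (2986/625, 4077/625)

T1 rotate counter-clockwise with cos θ = -7/25, sin θ = 24/25: (-4, -1) → (52/25, -89/25); (2, 1) → (-38/25, 41/25); (-4, -4) → (124/25, -68/25)
T2 rotate counter-clockwise with cos θ = 7/25, sin θ = -24/25: (52/25, -89/25) → (-1772/625, -1871/625); (-38/25, 41/25) → (718/625, 1199/625); (124/25, -68/25) → (-764/625, -3452/625)
T3 translate by (6, -1): (-1772/625, -1871/625) → (1978/625, -2496/625); (718/625, 1199/625) → (4468/625, 574/625); (-764/625, -3452/625) → (2986/625, -4077/625)
T4 reflect across y = 0: (1978/625, -2496/625) → (1978/625, 2496/625); (4468/625, 574/625) → (4468/625, -574/625); (2986/625, -4077/625) → (2986/625, 4077/625)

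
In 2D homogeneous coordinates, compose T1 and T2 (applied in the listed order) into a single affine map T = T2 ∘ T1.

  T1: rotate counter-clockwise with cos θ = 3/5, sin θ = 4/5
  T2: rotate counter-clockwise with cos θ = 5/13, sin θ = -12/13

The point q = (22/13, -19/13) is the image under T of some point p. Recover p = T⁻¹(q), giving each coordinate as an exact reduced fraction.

p = (2, -1)

T1 = [3/5 -4/5 0; 4/5 3/5 0; 0 0 1]
T2·T1 = [63/65 16/65 0; -16/65 63/65 0; 0 0 1]
det M = 1; M⁻¹ = [63/65 -16/65 0; 16/65 63/65 0; 0 0 1]
M⁻¹ · (22/13, -19/13)ᵀ = (2, -1)ᵀ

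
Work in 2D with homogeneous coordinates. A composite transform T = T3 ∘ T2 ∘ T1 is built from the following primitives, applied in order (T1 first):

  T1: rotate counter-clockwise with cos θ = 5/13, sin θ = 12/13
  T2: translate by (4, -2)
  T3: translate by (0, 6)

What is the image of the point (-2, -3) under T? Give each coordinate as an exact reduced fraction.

T(p) = (6, 1)

T1 rotate counter-clockwise with cos θ = 5/13, sin θ = 12/13: (-2, -3) → (2, -3)
T2 translate by (4, -2): (2, -3) → (6, -5)
T3 translate by (0, 6): (6, -5) → (6, 1)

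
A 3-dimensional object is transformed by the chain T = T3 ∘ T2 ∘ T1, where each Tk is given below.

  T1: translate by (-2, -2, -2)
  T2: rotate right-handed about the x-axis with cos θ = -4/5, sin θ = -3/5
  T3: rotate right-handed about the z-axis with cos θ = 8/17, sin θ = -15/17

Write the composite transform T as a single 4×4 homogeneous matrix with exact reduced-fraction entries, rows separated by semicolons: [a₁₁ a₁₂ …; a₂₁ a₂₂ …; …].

T = [8/17 -12/17 9/17 -10/17; -15/17 -32/85 24/85 166/85; 0 -3/5 -4/5 14/5; 0 0 0 1]

T1 = [1 0 0 -2; 0 1 0 -2; 0 0 1 -2; 0 0 0 1]
T2·T1 = [1 0 0 -2; 0 -4/5 3/5 2/5; 0 -3/5 -4/5 14/5; 0 0 0 1]
T3·…·T1 = [8/17 -12/17 9/17 -10/17; -15/17 -32/85 24/85 166/85; 0 -3/5 -4/5 14/5; 0 0 0 1]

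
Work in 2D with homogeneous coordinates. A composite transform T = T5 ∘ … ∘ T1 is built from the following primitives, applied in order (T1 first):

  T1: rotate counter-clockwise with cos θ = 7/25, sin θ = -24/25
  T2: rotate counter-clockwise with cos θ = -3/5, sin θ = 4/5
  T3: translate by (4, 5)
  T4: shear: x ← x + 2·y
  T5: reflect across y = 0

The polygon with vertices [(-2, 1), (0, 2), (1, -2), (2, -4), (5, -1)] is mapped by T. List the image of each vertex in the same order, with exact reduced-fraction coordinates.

T1 rotate counter-clockwise with cos θ = 7/25, sin θ = -24/25: (-2, 1) → (2/5, 11/5); (0, 2) → (48/25, 14/25); (1, -2) → (-41/25, -38/25); (2, -4) → (-82/25, -76/25); (5, -1) → (11/25, -127/25)
T2 rotate counter-clockwise with cos θ = -3/5, sin θ = 4/5: (2/5, 11/5) → (-2, -1); (48/25, 14/25) → (-8/5, 6/5); (-41/25, -38/25) → (11/5, -2/5); (-82/25, -76/25) → (22/5, -4/5); (11/25, -127/25) → (19/5, 17/5)
T3 translate by (4, 5): (-2, -1) → (2, 4); (-8/5, 6/5) → (12/5, 31/5); (11/5, -2/5) → (31/5, 23/5); (22/5, -4/5) → (42/5, 21/5); (19/5, 17/5) → (39/5, 42/5)
T4 shear: x ← x + 2·y: (2, 4) → (10, 4); (12/5, 31/5) → (74/5, 31/5); (31/5, 23/5) → (77/5, 23/5); (42/5, 21/5) → (84/5, 21/5); (39/5, 42/5) → (123/5, 42/5)
T5 reflect across y = 0: (10, 4) → (10, -4); (74/5, 31/5) → (74/5, -31/5); (77/5, 23/5) → (77/5, -23/5); (84/5, 21/5) → (84/5, -21/5); (123/5, 42/5) → (123/5, -42/5)

image vertices: (10, -4), (74/5, -31/5), (77/5, -23/5), (84/5, -21/5), (123/5, -42/5)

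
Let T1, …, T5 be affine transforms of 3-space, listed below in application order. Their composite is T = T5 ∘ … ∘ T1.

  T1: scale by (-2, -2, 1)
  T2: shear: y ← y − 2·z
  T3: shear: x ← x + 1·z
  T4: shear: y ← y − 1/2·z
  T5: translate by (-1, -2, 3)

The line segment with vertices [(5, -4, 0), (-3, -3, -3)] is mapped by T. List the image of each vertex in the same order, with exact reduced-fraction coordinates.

T1 scale by (-2, -2, 1): (5, -4, 0) → (-10, 8, 0); (-3, -3, -3) → (6, 6, -3)
T2 shear: y ← y − 2·z: (-10, 8, 0) → (-10, 8, 0); (6, 6, -3) → (6, 12, -3)
T3 shear: x ← x + 1·z: (-10, 8, 0) → (-10, 8, 0); (6, 12, -3) → (3, 12, -3)
T4 shear: y ← y − 1/2·z: (-10, 8, 0) → (-10, 8, 0); (3, 12, -3) → (3, 27/2, -3)
T5 translate by (-1, -2, 3): (-10, 8, 0) → (-11, 6, 3); (3, 27/2, -3) → (2, 23/2, 0)

image vertices: (-11, 6, 3), (2, 23/2, 0)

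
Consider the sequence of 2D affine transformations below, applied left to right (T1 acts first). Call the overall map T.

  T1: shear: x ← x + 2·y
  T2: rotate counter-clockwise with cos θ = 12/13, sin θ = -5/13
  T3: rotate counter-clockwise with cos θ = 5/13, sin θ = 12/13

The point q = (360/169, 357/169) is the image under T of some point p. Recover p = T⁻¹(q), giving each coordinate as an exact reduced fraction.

p = (3, 0)

T1 = [1 2 0; 0 1 0; 0 0 1]
T2·T1 = [12/13 29/13 0; -5/13 2/13 0; 0 0 1]
T3·…·T1 = [120/169 121/169 0; 119/169 358/169 0; 0 0 1]
det M = 1; M⁻¹ = [358/169 -121/169 0; -119/169 120/169 0; 0 0 1]
M⁻¹ · (360/169, 357/169)ᵀ = (3, 0)ᵀ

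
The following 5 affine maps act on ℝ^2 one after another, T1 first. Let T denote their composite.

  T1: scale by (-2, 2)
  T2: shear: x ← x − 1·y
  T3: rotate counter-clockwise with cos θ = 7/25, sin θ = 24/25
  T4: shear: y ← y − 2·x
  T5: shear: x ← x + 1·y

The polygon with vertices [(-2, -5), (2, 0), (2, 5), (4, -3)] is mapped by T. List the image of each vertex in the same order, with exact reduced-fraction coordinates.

image vertices: (-72/25, -82/5), (-68/25, -8/5), (72/25, 82/5), (-44/5, -14)

T1 scale by (-2, 2): (-2, -5) → (4, -10); (2, 0) → (-4, 0); (2, 5) → (-4, 10); (4, -3) → (-8, -6)
T2 shear: x ← x − 1·y: (4, -10) → (14, -10); (-4, 0) → (-4, 0); (-4, 10) → (-14, 10); (-8, -6) → (-2, -6)
T3 rotate counter-clockwise with cos θ = 7/25, sin θ = 24/25: (14, -10) → (338/25, 266/25); (-4, 0) → (-28/25, -96/25); (-14, 10) → (-338/25, -266/25); (-2, -6) → (26/5, -18/5)
T4 shear: y ← y − 2·x: (338/25, 266/25) → (338/25, -82/5); (-28/25, -96/25) → (-28/25, -8/5); (-338/25, -266/25) → (-338/25, 82/5); (26/5, -18/5) → (26/5, -14)
T5 shear: x ← x + 1·y: (338/25, -82/5) → (-72/25, -82/5); (-28/25, -8/5) → (-68/25, -8/5); (-338/25, 82/5) → (72/25, 82/5); (26/5, -14) → (-44/5, -14)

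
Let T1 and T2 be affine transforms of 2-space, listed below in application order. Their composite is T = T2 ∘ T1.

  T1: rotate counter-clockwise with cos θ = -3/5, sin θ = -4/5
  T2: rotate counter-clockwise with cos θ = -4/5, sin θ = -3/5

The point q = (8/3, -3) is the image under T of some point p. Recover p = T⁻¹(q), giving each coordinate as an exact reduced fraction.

p = (-3, -8/3)

T1 = [-3/5 4/5 0; -4/5 -3/5 0; 0 0 1]
T2·T1 = [0 -1 0; 1 0 0; 0 0 1]
det M = 1; M⁻¹ = [0 1 0; -1 0 0; 0 0 1]
M⁻¹ · (8/3, -3)ᵀ = (-3, -8/3)ᵀ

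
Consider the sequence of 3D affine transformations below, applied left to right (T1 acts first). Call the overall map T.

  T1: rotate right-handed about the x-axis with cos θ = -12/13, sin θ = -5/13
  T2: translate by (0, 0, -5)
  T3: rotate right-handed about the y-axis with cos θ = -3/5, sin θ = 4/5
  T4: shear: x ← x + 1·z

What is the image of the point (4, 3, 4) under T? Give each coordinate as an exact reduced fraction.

T(p) = (-492/65, -16/13, 176/65)

T1 rotate right-handed about the x-axis with cos θ = -12/13, sin θ = -5/13: (4, 3, 4) → (4, -16/13, -63/13)
T2 translate by (0, 0, -5): (4, -16/13, -63/13) → (4, -16/13, -128/13)
T3 rotate right-handed about the y-axis with cos θ = -3/5, sin θ = 4/5: (4, -16/13, -128/13) → (-668/65, -16/13, 176/65)
T4 shear: x ← x + 1·z: (-668/65, -16/13, 176/65) → (-492/65, -16/13, 176/65)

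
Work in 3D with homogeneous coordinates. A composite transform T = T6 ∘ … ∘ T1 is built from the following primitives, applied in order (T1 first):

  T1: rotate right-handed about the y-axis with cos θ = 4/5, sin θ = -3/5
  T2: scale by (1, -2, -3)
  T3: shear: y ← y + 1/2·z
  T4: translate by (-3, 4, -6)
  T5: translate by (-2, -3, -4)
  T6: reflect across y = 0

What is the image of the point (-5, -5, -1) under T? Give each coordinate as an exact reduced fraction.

T1 rotate right-handed about the y-axis with cos θ = 4/5, sin θ = -3/5: (-5, -5, -1) → (-17/5, -5, -19/5)
T2 scale by (1, -2, -3): (-17/5, -5, -19/5) → (-17/5, 10, 57/5)
T3 shear: y ← y + 1/2·z: (-17/5, 10, 57/5) → (-17/5, 157/10, 57/5)
T4 translate by (-3, 4, -6): (-17/5, 157/10, 57/5) → (-32/5, 197/10, 27/5)
T5 translate by (-2, -3, -4): (-32/5, 197/10, 27/5) → (-42/5, 167/10, 7/5)
T6 reflect across y = 0: (-42/5, 167/10, 7/5) → (-42/5, -167/10, 7/5)

T(p) = (-42/5, -167/10, 7/5)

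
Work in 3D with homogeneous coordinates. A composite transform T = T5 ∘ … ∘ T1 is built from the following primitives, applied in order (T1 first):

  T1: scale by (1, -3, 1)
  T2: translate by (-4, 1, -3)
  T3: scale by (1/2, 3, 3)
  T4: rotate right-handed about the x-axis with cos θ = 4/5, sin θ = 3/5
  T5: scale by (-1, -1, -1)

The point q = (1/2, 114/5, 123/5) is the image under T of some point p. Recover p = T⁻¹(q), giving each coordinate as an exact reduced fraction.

p = (3, 4, 1)

T1 = [1 0 0 0; 0 -3 0 0; 0 0 1 0; 0 0 0 1]
T2·T1 = [1 0 0 -4; 0 -3 0 1; 0 0 1 -3; 0 0 0 1]
T3·…·T1 = [1/2 0 0 -2; 0 -9 0 3; 0 0 3 -9; 0 0 0 1]
T4·…·T1 = [1/2 0 0 -2; 0 -36/5 -9/5 39/5; 0 -27/5 12/5 -27/5; 0 0 0 1]
T5·…·T1 = [-1/2 0 0 2; 0 36/5 9/5 -39/5; 0 27/5 -12/5 27/5; 0 0 0 1]
det M = 27/2; M⁻¹ = [-2 0 0 4; 0 4/45 1/15 1/3; 0 1/5 -4/15 3; 0 0 0 1]
M⁻¹ · (1/2, 114/5, 123/5)ᵀ = (3, 4, 1)ᵀ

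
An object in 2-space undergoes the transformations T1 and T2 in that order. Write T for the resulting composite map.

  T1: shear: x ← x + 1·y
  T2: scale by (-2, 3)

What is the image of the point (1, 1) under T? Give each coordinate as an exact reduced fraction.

T(p) = (-4, 3)

T1 shear: x ← x + 1·y: (1, 1) → (2, 1)
T2 scale by (-2, 3): (2, 1) → (-4, 3)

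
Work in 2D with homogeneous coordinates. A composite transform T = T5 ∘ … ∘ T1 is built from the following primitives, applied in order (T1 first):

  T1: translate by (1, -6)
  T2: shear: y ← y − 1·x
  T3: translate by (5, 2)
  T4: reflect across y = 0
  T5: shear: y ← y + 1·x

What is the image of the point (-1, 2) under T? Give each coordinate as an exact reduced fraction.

T1 translate by (1, -6): (-1, 2) → (0, -4)
T2 shear: y ← y − 1·x: (0, -4) → (0, -4)
T3 translate by (5, 2): (0, -4) → (5, -2)
T4 reflect across y = 0: (5, -2) → (5, 2)
T5 shear: y ← y + 1·x: (5, 2) → (5, 7)

T(p) = (5, 7)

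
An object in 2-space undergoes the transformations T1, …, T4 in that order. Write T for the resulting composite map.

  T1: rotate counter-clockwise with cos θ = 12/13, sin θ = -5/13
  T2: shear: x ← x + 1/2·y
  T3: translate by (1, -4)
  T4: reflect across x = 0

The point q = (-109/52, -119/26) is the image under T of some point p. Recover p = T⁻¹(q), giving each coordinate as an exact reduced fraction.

p = (3/2, 0)

T1 = [12/13 5/13 0; -5/13 12/13 0; 0 0 1]
T2·T1 = [19/26 11/13 0; -5/13 12/13 0; 0 0 1]
T3·…·T1 = [19/26 11/13 1; -5/13 12/13 -4; 0 0 1]
T4·…·T1 = [-19/26 -11/13 -1; -5/13 12/13 -4; 0 0 1]
det M = -1; M⁻¹ = [-12/13 -11/13 -56/13; -5/13 19/26 33/13; 0 0 1]
M⁻¹ · (-109/52, -119/26)ᵀ = (3/2, 0)ᵀ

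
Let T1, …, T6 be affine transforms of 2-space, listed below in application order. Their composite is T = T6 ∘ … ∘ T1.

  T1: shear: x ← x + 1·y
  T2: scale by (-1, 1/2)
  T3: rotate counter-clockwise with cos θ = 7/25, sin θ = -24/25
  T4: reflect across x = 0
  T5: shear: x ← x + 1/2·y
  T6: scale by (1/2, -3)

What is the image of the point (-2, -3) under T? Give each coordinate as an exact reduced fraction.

T1 shear: x ← x + 1·y: (-2, -3) → (-5, -3)
T2 scale by (-1, 1/2): (-5, -3) → (5, -3/2)
T3 rotate counter-clockwise with cos θ = 7/25, sin θ = -24/25: (5, -3/2) → (-1/25, -261/50)
T4 reflect across x = 0: (-1/25, -261/50) → (1/25, -261/50)
T5 shear: x ← x + 1/2·y: (1/25, -261/50) → (-257/100, -261/50)
T6 scale by (1/2, -3): (-257/100, -261/50) → (-257/200, 783/50)

T(p) = (-257/200, 783/50)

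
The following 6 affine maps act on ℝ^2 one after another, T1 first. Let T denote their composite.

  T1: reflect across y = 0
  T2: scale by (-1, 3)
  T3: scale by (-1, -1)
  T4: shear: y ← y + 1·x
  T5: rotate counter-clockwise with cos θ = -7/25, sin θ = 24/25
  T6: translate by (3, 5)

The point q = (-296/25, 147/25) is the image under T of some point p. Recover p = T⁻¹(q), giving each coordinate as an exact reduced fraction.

T1 = [1 0 0; 0 -1 0; 0 0 1]
T2·T1 = [-1 0 0; 0 -3 0; 0 0 1]
T3·…·T1 = [1 0 0; 0 3 0; 0 0 1]
T4·…·T1 = [1 0 0; 1 3 0; 0 0 1]
T5·…·T1 = [-31/25 -72/25 0; 17/25 -21/25 0; 0 0 1]
T6·…·T1 = [-31/25 -72/25 3; 17/25 -21/25 5; 0 0 1]
det M = 3; M⁻¹ = [-7/25 24/25 -99/25; -17/75 -31/75 206/75; 0 0 1]
M⁻¹ · (-296/25, 147/25)ᵀ = (5, 3)ᵀ

p = (5, 3)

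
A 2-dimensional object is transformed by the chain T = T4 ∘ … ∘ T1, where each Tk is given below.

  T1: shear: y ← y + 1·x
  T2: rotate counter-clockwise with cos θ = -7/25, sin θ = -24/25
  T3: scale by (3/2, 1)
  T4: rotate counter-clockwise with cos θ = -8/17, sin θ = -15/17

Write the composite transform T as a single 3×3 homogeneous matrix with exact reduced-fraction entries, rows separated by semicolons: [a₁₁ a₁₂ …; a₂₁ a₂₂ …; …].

T1 = [1 0 0; 1 1 0; 0 0 1]
T2·T1 = [17/25 24/25 0; -31/25 -7/25 0; 0 0 1]
T3·…·T1 = [51/50 36/25 0; -31/25 -7/25 0; 0 0 1]
T4·…·T1 = [-669/425 -393/425 0; -269/850 -484/425 0; 0 0 1]

T = [-669/425 -393/425 0; -269/850 -484/425 0; 0 0 1]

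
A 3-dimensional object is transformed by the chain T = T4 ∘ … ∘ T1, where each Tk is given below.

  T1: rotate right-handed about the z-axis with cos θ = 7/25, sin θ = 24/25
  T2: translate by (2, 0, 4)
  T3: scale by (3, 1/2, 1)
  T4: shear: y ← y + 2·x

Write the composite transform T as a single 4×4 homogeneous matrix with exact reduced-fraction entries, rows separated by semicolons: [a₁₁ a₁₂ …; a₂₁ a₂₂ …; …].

T = [21/25 -72/25 0 6; 54/25 -281/50 0 12; 0 0 1 4; 0 0 0 1]

T1 = [7/25 -24/25 0 0; 24/25 7/25 0 0; 0 0 1 0; 0 0 0 1]
T2·T1 = [7/25 -24/25 0 2; 24/25 7/25 0 0; 0 0 1 4; 0 0 0 1]
T3·…·T1 = [21/25 -72/25 0 6; 12/25 7/50 0 0; 0 0 1 4; 0 0 0 1]
T4·…·T1 = [21/25 -72/25 0 6; 54/25 -281/50 0 12; 0 0 1 4; 0 0 0 1]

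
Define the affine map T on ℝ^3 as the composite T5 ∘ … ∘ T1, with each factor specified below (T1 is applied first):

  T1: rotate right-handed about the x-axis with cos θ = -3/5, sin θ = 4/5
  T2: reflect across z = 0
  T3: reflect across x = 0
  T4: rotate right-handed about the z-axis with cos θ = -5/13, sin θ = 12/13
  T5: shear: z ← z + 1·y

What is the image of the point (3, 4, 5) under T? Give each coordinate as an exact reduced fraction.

T1 rotate right-handed about the x-axis with cos θ = -3/5, sin θ = 4/5: (3, 4, 5) → (3, -32/5, 1/5)
T2 reflect across z = 0: (3, -32/5, 1/5) → (3, -32/5, -1/5)
T3 reflect across x = 0: (3, -32/5, -1/5) → (-3, -32/5, -1/5)
T4 rotate right-handed about the z-axis with cos θ = -5/13, sin θ = 12/13: (-3, -32/5, -1/5) → (459/65, -4/13, -1/5)
T5 shear: z ← z + 1·y: (459/65, -4/13, -1/5) → (459/65, -4/13, -33/65)

T(p) = (459/65, -4/13, -33/65)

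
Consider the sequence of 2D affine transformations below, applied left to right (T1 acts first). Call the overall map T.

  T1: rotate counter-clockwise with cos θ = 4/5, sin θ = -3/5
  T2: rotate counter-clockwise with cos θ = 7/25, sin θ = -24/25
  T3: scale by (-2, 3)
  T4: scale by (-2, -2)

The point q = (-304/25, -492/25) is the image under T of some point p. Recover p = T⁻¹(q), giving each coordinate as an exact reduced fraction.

p = (-2, -4)

T1 = [4/5 3/5 0; -3/5 4/5 0; 0 0 1]
T2·T1 = [-44/125 117/125 0; -117/125 -44/125 0; 0 0 1]
T3·…·T1 = [88/125 -234/125 0; -351/125 -132/125 0; 0 0 1]
T4·…·T1 = [-176/125 468/125 0; 702/125 264/125 0; 0 0 1]
det M = -24; M⁻¹ = [-11/125 39/250 0; 117/500 22/375 0; 0 0 1]
M⁻¹ · (-304/25, -492/25)ᵀ = (-2, -4)ᵀ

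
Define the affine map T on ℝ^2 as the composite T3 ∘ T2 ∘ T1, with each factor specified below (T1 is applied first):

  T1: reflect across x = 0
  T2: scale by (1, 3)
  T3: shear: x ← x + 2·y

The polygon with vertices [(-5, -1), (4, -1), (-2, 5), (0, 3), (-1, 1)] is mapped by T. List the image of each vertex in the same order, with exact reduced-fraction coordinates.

image vertices: (-1, -3), (-10, -3), (32, 15), (18, 9), (7, 3)

T1 reflect across x = 0: (-5, -1) → (5, -1); (4, -1) → (-4, -1); (-2, 5) → (2, 5); (0, 3) → (0, 3); (-1, 1) → (1, 1)
T2 scale by (1, 3): (5, -1) → (5, -3); (-4, -1) → (-4, -3); (2, 5) → (2, 15); (0, 3) → (0, 9); (1, 1) → (1, 3)
T3 shear: x ← x + 2·y: (5, -3) → (-1, -3); (-4, -3) → (-10, -3); (2, 15) → (32, 15); (0, 9) → (18, 9); (1, 3) → (7, 3)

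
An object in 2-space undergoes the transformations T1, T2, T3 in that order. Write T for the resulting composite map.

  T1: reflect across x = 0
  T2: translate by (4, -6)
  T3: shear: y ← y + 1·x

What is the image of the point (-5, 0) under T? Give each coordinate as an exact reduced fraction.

T1 reflect across x = 0: (-5, 0) → (5, 0)
T2 translate by (4, -6): (5, 0) → (9, -6)
T3 shear: y ← y + 1·x: (9, -6) → (9, 3)

T(p) = (9, 3)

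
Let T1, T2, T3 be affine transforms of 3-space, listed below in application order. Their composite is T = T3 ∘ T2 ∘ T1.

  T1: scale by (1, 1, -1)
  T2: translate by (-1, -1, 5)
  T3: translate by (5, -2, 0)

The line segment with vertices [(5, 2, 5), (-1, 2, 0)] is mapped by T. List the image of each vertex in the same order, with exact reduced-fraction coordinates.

image vertices: (9, -1, 0), (3, -1, 5)

T1 scale by (1, 1, -1): (5, 2, 5) → (5, 2, -5); (-1, 2, 0) → (-1, 2, 0)
T2 translate by (-1, -1, 5): (5, 2, -5) → (4, 1, 0); (-1, 2, 0) → (-2, 1, 5)
T3 translate by (5, -2, 0): (4, 1, 0) → (9, -1, 0); (-2, 1, 5) → (3, -1, 5)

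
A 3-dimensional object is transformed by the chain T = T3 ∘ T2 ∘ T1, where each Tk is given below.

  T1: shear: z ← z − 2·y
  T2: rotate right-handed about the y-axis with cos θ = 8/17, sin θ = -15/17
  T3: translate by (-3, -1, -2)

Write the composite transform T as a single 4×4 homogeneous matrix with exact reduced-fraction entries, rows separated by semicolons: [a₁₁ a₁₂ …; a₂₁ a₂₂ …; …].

T1 = [1 0 0 0; 0 1 0 0; 0 -2 1 0; 0 0 0 1]
T2·T1 = [8/17 30/17 -15/17 0; 0 1 0 0; 15/17 -16/17 8/17 0; 0 0 0 1]
T3·…·T1 = [8/17 30/17 -15/17 -3; 0 1 0 -1; 15/17 -16/17 8/17 -2; 0 0 0 1]

T = [8/17 30/17 -15/17 -3; 0 1 0 -1; 15/17 -16/17 8/17 -2; 0 0 0 1]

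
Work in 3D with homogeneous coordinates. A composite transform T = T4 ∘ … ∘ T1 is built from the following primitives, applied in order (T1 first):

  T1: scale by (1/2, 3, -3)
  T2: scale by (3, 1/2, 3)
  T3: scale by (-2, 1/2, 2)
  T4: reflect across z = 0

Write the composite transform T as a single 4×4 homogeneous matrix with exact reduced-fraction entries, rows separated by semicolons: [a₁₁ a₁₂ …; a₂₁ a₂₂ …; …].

T1 = [1/2 0 0 0; 0 3 0 0; 0 0 -3 0; 0 0 0 1]
T2·T1 = [3/2 0 0 0; 0 3/2 0 0; 0 0 -9 0; 0 0 0 1]
T3·…·T1 = [-3 0 0 0; 0 3/4 0 0; 0 0 -18 0; 0 0 0 1]
T4·…·T1 = [-3 0 0 0; 0 3/4 0 0; 0 0 18 0; 0 0 0 1]

T = [-3 0 0 0; 0 3/4 0 0; 0 0 18 0; 0 0 0 1]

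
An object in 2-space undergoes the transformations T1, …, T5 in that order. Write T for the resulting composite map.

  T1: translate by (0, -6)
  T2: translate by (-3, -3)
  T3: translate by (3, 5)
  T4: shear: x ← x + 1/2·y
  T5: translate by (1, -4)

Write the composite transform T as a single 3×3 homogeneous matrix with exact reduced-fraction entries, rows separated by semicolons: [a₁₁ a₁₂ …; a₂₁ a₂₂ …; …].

T1 = [1 0 0; 0 1 -6; 0 0 1]
T2·T1 = [1 0 -3; 0 1 -9; 0 0 1]
T3·…·T1 = [1 0 0; 0 1 -4; 0 0 1]
T4·…·T1 = [1 1/2 -2; 0 1 -4; 0 0 1]
T5·…·T1 = [1 1/2 -1; 0 1 -8; 0 0 1]

T = [1 1/2 -1; 0 1 -8; 0 0 1]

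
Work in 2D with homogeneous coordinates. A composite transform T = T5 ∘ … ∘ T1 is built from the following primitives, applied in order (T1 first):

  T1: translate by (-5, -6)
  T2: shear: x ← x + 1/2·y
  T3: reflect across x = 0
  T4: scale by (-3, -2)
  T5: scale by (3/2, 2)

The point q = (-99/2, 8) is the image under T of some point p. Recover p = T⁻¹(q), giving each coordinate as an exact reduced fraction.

T1 = [1 0 -5; 0 1 -6; 0 0 1]
T2·T1 = [1 1/2 -8; 0 1 -6; 0 0 1]
T3·…·T1 = [-1 -1/2 8; 0 1 -6; 0 0 1]
T4·…·T1 = [3 3/2 -24; 0 -2 12; 0 0 1]
T5·…·T1 = [9/2 9/4 -36; 0 -4 24; 0 0 1]
det M = -18; M⁻¹ = [2/9 1/8 5; 0 -1/4 6; 0 0 1]
M⁻¹ · (-99/2, 8)ᵀ = (-5, 4)ᵀ

p = (-5, 4)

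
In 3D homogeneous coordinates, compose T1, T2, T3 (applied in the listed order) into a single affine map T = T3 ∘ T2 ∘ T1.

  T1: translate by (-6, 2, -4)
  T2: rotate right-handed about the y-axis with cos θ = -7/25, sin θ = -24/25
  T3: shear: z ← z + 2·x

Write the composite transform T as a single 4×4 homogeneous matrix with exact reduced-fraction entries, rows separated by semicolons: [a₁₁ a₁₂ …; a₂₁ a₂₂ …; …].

T = [-7/25 0 -24/25 138/25; 0 1 0 2; 2/5 0 -11/5 32/5; 0 0 0 1]

T1 = [1 0 0 -6; 0 1 0 2; 0 0 1 -4; 0 0 0 1]
T2·T1 = [-7/25 0 -24/25 138/25; 0 1 0 2; 24/25 0 -7/25 -116/25; 0 0 0 1]
T3·…·T1 = [-7/25 0 -24/25 138/25; 0 1 0 2; 2/5 0 -11/5 32/5; 0 0 0 1]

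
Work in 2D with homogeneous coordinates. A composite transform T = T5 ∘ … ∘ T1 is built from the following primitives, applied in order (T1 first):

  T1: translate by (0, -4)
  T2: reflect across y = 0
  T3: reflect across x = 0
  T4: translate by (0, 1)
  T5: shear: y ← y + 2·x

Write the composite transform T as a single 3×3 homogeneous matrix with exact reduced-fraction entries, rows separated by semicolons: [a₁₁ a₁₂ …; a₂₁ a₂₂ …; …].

T = [-1 0 0; -2 -1 5; 0 0 1]

T1 = [1 0 0; 0 1 -4; 0 0 1]
T2·T1 = [1 0 0; 0 -1 4; 0 0 1]
T3·…·T1 = [-1 0 0; 0 -1 4; 0 0 1]
T4·…·T1 = [-1 0 0; 0 -1 5; 0 0 1]
T5·…·T1 = [-1 0 0; -2 -1 5; 0 0 1]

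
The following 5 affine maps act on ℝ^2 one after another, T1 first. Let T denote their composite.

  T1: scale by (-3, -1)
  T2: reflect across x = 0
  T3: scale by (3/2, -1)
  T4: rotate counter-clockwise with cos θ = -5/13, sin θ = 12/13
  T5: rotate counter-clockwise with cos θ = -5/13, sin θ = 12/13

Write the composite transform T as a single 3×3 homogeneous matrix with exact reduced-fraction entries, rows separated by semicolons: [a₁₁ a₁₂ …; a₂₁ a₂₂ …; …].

T = [-1071/338 120/169 0; -540/169 -119/169 0; 0 0 1]

T1 = [-3 0 0; 0 -1 0; 0 0 1]
T2·T1 = [3 0 0; 0 -1 0; 0 0 1]
T3·…·T1 = [9/2 0 0; 0 1 0; 0 0 1]
T4·…·T1 = [-45/26 -12/13 0; 54/13 -5/13 0; 0 0 1]
T5·…·T1 = [-1071/338 120/169 0; -540/169 -119/169 0; 0 0 1]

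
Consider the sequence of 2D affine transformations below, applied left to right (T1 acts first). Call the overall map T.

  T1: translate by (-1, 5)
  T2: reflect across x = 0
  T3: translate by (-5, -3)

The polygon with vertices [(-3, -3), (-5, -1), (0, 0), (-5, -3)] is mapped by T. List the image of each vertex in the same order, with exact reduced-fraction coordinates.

image vertices: (-1, -1), (1, 1), (-4, 2), (1, -1)

T1 translate by (-1, 5): (-3, -3) → (-4, 2); (-5, -1) → (-6, 4); (0, 0) → (-1, 5); (-5, -3) → (-6, 2)
T2 reflect across x = 0: (-4, 2) → (4, 2); (-6, 4) → (6, 4); (-1, 5) → (1, 5); (-6, 2) → (6, 2)
T3 translate by (-5, -3): (4, 2) → (-1, -1); (6, 4) → (1, 1); (1, 5) → (-4, 2); (6, 2) → (1, -1)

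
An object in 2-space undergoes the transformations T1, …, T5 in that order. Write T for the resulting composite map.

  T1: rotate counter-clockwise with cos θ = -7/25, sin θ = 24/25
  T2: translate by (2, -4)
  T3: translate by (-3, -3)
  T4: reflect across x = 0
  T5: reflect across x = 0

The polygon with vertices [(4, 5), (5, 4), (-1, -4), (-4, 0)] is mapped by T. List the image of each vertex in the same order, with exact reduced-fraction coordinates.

T1 rotate counter-clockwise with cos θ = -7/25, sin θ = 24/25: (4, 5) → (-148/25, 61/25); (5, 4) → (-131/25, 92/25); (-1, -4) → (103/25, 4/25); (-4, 0) → (28/25, -96/25)
T2 translate by (2, -4): (-148/25, 61/25) → (-98/25, -39/25); (-131/25, 92/25) → (-81/25, -8/25); (103/25, 4/25) → (153/25, -96/25); (28/25, -96/25) → (78/25, -196/25)
T3 translate by (-3, -3): (-98/25, -39/25) → (-173/25, -114/25); (-81/25, -8/25) → (-156/25, -83/25); (153/25, -96/25) → (78/25, -171/25); (78/25, -196/25) → (3/25, -271/25)
T4 reflect across x = 0: (-173/25, -114/25) → (173/25, -114/25); (-156/25, -83/25) → (156/25, -83/25); (78/25, -171/25) → (-78/25, -171/25); (3/25, -271/25) → (-3/25, -271/25)
T5 reflect across x = 0: (173/25, -114/25) → (-173/25, -114/25); (156/25, -83/25) → (-156/25, -83/25); (-78/25, -171/25) → (78/25, -171/25); (-3/25, -271/25) → (3/25, -271/25)

image vertices: (-173/25, -114/25), (-156/25, -83/25), (78/25, -171/25), (3/25, -271/25)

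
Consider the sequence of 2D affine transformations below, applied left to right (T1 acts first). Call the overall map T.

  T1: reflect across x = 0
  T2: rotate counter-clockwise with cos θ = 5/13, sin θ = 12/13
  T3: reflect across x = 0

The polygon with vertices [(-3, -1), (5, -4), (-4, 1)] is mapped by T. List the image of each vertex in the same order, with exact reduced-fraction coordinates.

image vertices: (-27/13, 31/13), (-23/13, -80/13), (-8/13, 53/13)

T1 reflect across x = 0: (-3, -1) → (3, -1); (5, -4) → (-5, -4); (-4, 1) → (4, 1)
T2 rotate counter-clockwise with cos θ = 5/13, sin θ = 12/13: (3, -1) → (27/13, 31/13); (-5, -4) → (23/13, -80/13); (4, 1) → (8/13, 53/13)
T3 reflect across x = 0: (27/13, 31/13) → (-27/13, 31/13); (23/13, -80/13) → (-23/13, -80/13); (8/13, 53/13) → (-8/13, 53/13)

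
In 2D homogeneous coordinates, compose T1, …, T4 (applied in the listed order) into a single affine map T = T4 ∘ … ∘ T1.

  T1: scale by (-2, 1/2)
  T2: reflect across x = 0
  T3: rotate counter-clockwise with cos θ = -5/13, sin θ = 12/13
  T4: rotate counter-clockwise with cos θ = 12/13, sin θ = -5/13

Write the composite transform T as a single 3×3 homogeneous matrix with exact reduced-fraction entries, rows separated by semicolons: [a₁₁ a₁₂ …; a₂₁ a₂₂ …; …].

T = [0 -1/2 0; 2 0 0; 0 0 1]

T1 = [-2 0 0; 0 1/2 0; 0 0 1]
T2·T1 = [2 0 0; 0 1/2 0; 0 0 1]
T3·…·T1 = [-10/13 -6/13 0; 24/13 -5/26 0; 0 0 1]
T4·…·T1 = [0 -1/2 0; 2 0 0; 0 0 1]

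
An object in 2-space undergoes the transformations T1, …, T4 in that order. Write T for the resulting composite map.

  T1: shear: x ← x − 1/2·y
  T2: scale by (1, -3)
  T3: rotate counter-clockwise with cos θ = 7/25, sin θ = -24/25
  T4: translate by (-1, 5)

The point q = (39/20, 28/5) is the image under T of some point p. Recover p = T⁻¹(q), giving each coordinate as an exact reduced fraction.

T1 = [1 -1/2 0; 0 1 0; 0 0 1]
T2·T1 = [1 -1/2 0; 0 -3 0; 0 0 1]
T3·…·T1 = [7/25 -151/50 0; -24/25 -9/25 0; 0 0 1]
T4·…·T1 = [7/25 -151/50 -1; -24/25 -9/25 5; 0 0 1]
det M = -3; M⁻¹ = [3/25 -151/150 773/150; -8/25 -7/75 11/75; 0 0 1]
M⁻¹ · (39/20, 28/5)ᵀ = (-1/4, -1)ᵀ

p = (-1/4, -1)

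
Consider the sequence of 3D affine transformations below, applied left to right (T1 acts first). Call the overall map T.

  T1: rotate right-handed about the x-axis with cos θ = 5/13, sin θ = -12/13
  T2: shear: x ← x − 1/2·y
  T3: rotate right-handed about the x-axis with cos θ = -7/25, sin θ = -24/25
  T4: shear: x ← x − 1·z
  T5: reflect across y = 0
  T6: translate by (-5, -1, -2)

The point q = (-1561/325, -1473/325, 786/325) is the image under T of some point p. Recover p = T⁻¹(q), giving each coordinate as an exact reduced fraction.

p = (2, -4, -4)

T1 = [1 0 0 0; 0 5/13 12/13 0; 0 -12/13 5/13 0; 0 0 0 1]
T2·T1 = [1 -5/26 -6/13 0; 0 5/13 12/13 0; 0 -12/13 5/13 0; 0 0 0 1]
T3·…·T1 = [1 -5/26 -6/13 0; 0 -323/325 36/325 0; 0 -36/325 -323/325 0; 0 0 0 1]
T4·…·T1 = [1 -53/650 173/325 0; 0 -323/325 36/325 0; 0 -36/325 -323/325 0; 0 0 0 1]
T5·…·T1 = [1 -53/650 173/325 0; 0 323/325 -36/325 0; 0 -36/325 -323/325 0; 0 0 0 1]
T6·…·T1 = [1 -53/650 173/325 -5; 0 323/325 -36/325 -1; 0 -36/325 -323/325 -2; 0 0 0 1]
det M = -1; M⁻¹ = [1 7/50 13/25 309/50; 0 323/325 -36/325 251/325; 0 -36/325 -323/325 -682/325; 0 0 0 1]
M⁻¹ · (-1561/325, -1473/325, 786/325)ᵀ = (2, -4, -4)ᵀ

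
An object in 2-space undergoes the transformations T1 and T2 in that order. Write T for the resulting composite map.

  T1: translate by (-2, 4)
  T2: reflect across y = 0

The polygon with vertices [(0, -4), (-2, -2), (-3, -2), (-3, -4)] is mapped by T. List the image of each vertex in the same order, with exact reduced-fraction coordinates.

T1 translate by (-2, 4): (0, -4) → (-2, 0); (-2, -2) → (-4, 2); (-3, -2) → (-5, 2); (-3, -4) → (-5, 0)
T2 reflect across y = 0: (-2, 0) → (-2, 0); (-4, 2) → (-4, -2); (-5, 2) → (-5, -2); (-5, 0) → (-5, 0)

image vertices: (-2, 0), (-4, -2), (-5, -2), (-5, 0)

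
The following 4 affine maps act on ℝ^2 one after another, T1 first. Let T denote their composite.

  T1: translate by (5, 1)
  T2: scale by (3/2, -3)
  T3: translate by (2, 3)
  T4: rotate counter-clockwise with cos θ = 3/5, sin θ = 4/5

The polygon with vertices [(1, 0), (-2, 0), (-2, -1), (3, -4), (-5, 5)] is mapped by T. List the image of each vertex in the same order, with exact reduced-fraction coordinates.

T1 translate by (5, 1): (1, 0) → (6, 1); (-2, 0) → (3, 1); (-2, -1) → (3, 0); (3, -4) → (8, -3); (-5, 5) → (0, 6)
T2 scale by (3/2, -3): (6, 1) → (9, -3); (3, 1) → (9/2, -3); (3, 0) → (9/2, 0); (8, -3) → (12, 9); (0, 6) → (0, -18)
T3 translate by (2, 3): (9, -3) → (11, 0); (9/2, -3) → (13/2, 0); (9/2, 0) → (13/2, 3); (12, 9) → (14, 12); (0, -18) → (2, -15)
T4 rotate counter-clockwise with cos θ = 3/5, sin θ = 4/5: (11, 0) → (33/5, 44/5); (13/2, 0) → (39/10, 26/5); (13/2, 3) → (3/2, 7); (14, 12) → (-6/5, 92/5); (2, -15) → (66/5, -37/5)

image vertices: (33/5, 44/5), (39/10, 26/5), (3/2, 7), (-6/5, 92/5), (66/5, -37/5)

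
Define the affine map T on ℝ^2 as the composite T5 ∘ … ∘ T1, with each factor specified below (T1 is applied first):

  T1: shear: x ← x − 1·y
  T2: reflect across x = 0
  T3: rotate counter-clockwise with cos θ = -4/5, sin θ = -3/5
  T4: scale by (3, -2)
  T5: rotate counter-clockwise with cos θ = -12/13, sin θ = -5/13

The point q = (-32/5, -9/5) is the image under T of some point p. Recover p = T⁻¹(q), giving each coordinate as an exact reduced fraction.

T1 = [1 -1 0; 0 1 0; 0 0 1]
T2·T1 = [-1 1 0; 0 1 0; 0 0 1]
T3·…·T1 = [4/5 -1/5 0; 3/5 -7/5 0; 0 0 1]
T4·…·T1 = [12/5 -3/5 0; -6/5 14/5 0; 0 0 1]
T5·…·T1 = [-174/65 106/65 0; 12/65 -153/65 0; 0 0 1]
det M = 6; M⁻¹ = [-51/130 -53/195 0; -2/65 -29/65 0; 0 0 1]
M⁻¹ · (-32/5, -9/5)ᵀ = (3, 1)ᵀ

p = (3, 1)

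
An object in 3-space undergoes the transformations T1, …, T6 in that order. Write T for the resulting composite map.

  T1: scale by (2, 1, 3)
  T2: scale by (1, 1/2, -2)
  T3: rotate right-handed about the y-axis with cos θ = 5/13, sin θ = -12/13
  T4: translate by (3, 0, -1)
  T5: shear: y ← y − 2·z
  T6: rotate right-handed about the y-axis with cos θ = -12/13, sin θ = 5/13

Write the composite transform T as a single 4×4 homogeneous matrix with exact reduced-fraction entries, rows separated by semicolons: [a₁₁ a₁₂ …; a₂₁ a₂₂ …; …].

T = [0 0 -6 -41/13; -48/13 1/2 60/13 2; -2 0 0 -3/13; 0 0 0 1]

T1 = [2 0 0 0; 0 1 0 0; 0 0 3 0; 0 0 0 1]
T2·T1 = [2 0 0 0; 0 1/2 0 0; 0 0 -6 0; 0 0 0 1]
T3·…·T1 = [10/13 0 72/13 0; 0 1/2 0 0; 24/13 0 -30/13 0; 0 0 0 1]
T4·…·T1 = [10/13 0 72/13 3; 0 1/2 0 0; 24/13 0 -30/13 -1; 0 0 0 1]
T5·…·T1 = [10/13 0 72/13 3; -48/13 1/2 60/13 2; 24/13 0 -30/13 -1; 0 0 0 1]
T6·…·T1 = [0 0 -6 -41/13; -48/13 1/2 60/13 2; -2 0 0 -3/13; 0 0 0 1]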